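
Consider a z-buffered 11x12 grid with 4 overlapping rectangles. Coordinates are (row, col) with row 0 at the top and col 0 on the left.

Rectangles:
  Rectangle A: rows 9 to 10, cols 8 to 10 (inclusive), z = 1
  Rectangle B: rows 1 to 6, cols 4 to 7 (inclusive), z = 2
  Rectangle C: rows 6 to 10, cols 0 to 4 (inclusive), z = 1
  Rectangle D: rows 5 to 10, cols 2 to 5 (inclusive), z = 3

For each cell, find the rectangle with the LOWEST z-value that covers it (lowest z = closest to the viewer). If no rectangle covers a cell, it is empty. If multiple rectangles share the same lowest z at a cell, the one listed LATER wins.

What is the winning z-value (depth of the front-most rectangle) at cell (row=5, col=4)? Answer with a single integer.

Check cell (5,4):
  A: rows 9-10 cols 8-10 -> outside (row miss)
  B: rows 1-6 cols 4-7 z=2 -> covers; best now B (z=2)
  C: rows 6-10 cols 0-4 -> outside (row miss)
  D: rows 5-10 cols 2-5 z=3 -> covers; best now B (z=2)
Winner: B at z=2

Answer: 2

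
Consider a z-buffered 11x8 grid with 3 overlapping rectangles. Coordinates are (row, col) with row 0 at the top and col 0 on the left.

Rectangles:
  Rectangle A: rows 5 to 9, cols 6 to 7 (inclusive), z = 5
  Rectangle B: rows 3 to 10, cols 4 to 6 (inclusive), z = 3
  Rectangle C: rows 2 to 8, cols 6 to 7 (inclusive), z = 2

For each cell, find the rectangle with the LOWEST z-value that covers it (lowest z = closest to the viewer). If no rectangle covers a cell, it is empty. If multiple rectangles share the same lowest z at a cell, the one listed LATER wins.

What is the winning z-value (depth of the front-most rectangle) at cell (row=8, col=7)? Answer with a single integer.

Answer: 2

Derivation:
Check cell (8,7):
  A: rows 5-9 cols 6-7 z=5 -> covers; best now A (z=5)
  B: rows 3-10 cols 4-6 -> outside (col miss)
  C: rows 2-8 cols 6-7 z=2 -> covers; best now C (z=2)
Winner: C at z=2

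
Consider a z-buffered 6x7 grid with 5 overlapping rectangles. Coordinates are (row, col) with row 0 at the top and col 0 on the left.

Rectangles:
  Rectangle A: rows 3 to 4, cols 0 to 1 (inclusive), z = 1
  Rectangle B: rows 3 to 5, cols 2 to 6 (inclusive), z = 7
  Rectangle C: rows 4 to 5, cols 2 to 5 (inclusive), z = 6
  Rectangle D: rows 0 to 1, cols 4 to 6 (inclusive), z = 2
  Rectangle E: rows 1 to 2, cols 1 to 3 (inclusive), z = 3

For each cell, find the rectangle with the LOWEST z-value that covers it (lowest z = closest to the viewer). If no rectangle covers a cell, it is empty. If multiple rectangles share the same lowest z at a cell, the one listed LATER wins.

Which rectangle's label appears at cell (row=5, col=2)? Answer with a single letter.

Answer: C

Derivation:
Check cell (5,2):
  A: rows 3-4 cols 0-1 -> outside (row miss)
  B: rows 3-5 cols 2-6 z=7 -> covers; best now B (z=7)
  C: rows 4-5 cols 2-5 z=6 -> covers; best now C (z=6)
  D: rows 0-1 cols 4-6 -> outside (row miss)
  E: rows 1-2 cols 1-3 -> outside (row miss)
Winner: C at z=6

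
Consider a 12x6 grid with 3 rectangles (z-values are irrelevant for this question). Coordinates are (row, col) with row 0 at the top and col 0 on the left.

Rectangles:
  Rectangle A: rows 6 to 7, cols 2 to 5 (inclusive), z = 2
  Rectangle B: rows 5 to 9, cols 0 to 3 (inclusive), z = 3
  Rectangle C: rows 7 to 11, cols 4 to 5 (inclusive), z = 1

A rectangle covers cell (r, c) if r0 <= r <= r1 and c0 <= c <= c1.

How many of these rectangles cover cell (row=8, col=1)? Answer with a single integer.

Answer: 1

Derivation:
Check cell (8,1):
  A: rows 6-7 cols 2-5 -> outside (row miss)
  B: rows 5-9 cols 0-3 -> covers
  C: rows 7-11 cols 4-5 -> outside (col miss)
Count covering = 1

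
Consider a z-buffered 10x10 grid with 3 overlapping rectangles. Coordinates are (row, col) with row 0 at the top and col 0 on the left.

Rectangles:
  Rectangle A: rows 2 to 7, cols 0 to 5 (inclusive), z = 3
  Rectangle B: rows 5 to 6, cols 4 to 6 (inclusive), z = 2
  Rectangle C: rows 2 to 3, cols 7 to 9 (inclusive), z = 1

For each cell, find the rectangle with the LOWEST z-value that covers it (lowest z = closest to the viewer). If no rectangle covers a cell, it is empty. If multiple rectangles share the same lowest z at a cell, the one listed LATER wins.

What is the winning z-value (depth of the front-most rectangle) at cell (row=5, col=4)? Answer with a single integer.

Answer: 2

Derivation:
Check cell (5,4):
  A: rows 2-7 cols 0-5 z=3 -> covers; best now A (z=3)
  B: rows 5-6 cols 4-6 z=2 -> covers; best now B (z=2)
  C: rows 2-3 cols 7-9 -> outside (row miss)
Winner: B at z=2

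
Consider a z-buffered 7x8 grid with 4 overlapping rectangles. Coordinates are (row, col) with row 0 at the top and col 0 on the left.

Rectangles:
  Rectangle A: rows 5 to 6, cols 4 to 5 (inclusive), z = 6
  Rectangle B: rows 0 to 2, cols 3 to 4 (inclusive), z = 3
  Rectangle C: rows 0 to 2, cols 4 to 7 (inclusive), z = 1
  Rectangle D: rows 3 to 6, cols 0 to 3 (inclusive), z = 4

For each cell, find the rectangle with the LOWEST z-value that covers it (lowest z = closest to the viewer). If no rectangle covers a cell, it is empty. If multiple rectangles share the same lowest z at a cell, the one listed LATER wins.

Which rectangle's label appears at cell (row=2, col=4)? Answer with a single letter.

Check cell (2,4):
  A: rows 5-6 cols 4-5 -> outside (row miss)
  B: rows 0-2 cols 3-4 z=3 -> covers; best now B (z=3)
  C: rows 0-2 cols 4-7 z=1 -> covers; best now C (z=1)
  D: rows 3-6 cols 0-3 -> outside (row miss)
Winner: C at z=1

Answer: C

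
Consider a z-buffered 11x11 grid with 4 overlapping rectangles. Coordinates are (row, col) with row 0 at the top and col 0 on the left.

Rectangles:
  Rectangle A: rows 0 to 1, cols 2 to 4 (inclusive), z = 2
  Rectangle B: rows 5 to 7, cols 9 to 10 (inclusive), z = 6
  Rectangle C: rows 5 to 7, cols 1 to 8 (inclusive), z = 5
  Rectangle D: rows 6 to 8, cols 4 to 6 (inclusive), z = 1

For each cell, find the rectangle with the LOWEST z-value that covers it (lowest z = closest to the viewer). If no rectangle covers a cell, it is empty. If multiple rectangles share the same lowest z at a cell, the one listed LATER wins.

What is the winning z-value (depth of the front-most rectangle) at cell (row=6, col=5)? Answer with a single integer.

Answer: 1

Derivation:
Check cell (6,5):
  A: rows 0-1 cols 2-4 -> outside (row miss)
  B: rows 5-7 cols 9-10 -> outside (col miss)
  C: rows 5-7 cols 1-8 z=5 -> covers; best now C (z=5)
  D: rows 6-8 cols 4-6 z=1 -> covers; best now D (z=1)
Winner: D at z=1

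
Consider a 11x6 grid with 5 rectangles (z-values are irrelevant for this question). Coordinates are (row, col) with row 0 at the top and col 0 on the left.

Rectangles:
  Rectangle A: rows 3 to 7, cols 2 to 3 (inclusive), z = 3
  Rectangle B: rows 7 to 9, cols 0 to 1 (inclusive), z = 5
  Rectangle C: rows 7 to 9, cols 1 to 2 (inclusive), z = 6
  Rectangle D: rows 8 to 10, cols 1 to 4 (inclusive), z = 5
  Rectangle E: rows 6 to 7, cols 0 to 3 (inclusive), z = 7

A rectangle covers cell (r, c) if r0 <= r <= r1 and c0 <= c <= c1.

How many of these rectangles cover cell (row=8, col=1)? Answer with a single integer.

Check cell (8,1):
  A: rows 3-7 cols 2-3 -> outside (row miss)
  B: rows 7-9 cols 0-1 -> covers
  C: rows 7-9 cols 1-2 -> covers
  D: rows 8-10 cols 1-4 -> covers
  E: rows 6-7 cols 0-3 -> outside (row miss)
Count covering = 3

Answer: 3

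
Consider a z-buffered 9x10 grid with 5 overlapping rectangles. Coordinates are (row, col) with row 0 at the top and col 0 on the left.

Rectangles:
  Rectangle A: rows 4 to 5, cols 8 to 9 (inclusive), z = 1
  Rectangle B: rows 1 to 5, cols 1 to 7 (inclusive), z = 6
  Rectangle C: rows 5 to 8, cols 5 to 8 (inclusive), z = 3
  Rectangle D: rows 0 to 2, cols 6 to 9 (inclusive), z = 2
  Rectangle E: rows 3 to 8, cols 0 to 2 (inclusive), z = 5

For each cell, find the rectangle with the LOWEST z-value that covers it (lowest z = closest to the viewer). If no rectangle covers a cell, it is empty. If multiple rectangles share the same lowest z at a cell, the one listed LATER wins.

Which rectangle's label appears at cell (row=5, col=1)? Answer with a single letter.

Check cell (5,1):
  A: rows 4-5 cols 8-9 -> outside (col miss)
  B: rows 1-5 cols 1-7 z=6 -> covers; best now B (z=6)
  C: rows 5-8 cols 5-8 -> outside (col miss)
  D: rows 0-2 cols 6-9 -> outside (row miss)
  E: rows 3-8 cols 0-2 z=5 -> covers; best now E (z=5)
Winner: E at z=5

Answer: E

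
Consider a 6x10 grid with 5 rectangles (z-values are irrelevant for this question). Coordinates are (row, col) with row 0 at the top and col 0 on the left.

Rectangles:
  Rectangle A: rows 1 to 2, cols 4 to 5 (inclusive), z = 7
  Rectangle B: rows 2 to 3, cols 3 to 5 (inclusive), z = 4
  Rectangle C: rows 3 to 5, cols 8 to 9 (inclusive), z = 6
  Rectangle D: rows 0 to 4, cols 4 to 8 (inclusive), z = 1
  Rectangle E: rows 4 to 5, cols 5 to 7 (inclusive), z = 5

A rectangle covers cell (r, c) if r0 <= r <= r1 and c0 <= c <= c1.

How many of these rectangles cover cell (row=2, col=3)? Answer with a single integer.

Check cell (2,3):
  A: rows 1-2 cols 4-5 -> outside (col miss)
  B: rows 2-3 cols 3-5 -> covers
  C: rows 3-5 cols 8-9 -> outside (row miss)
  D: rows 0-4 cols 4-8 -> outside (col miss)
  E: rows 4-5 cols 5-7 -> outside (row miss)
Count covering = 1

Answer: 1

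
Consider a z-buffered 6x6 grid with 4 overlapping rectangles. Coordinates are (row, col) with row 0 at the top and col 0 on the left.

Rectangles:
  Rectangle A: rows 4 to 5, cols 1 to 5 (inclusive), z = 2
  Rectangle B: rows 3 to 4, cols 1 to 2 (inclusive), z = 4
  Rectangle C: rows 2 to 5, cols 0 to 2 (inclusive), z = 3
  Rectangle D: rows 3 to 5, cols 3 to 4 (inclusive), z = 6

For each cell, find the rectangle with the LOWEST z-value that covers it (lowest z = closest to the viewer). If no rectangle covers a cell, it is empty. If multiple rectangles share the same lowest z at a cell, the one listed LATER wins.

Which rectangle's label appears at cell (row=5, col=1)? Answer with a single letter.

Check cell (5,1):
  A: rows 4-5 cols 1-5 z=2 -> covers; best now A (z=2)
  B: rows 3-4 cols 1-2 -> outside (row miss)
  C: rows 2-5 cols 0-2 z=3 -> covers; best now A (z=2)
  D: rows 3-5 cols 3-4 -> outside (col miss)
Winner: A at z=2

Answer: A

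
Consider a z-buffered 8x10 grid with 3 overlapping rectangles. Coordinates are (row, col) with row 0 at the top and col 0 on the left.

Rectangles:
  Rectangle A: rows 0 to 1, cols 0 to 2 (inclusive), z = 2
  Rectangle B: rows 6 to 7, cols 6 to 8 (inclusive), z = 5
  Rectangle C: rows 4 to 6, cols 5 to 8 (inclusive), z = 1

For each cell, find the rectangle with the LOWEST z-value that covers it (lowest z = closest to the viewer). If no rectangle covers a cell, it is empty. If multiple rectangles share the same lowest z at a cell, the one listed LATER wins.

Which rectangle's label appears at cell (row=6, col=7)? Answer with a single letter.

Answer: C

Derivation:
Check cell (6,7):
  A: rows 0-1 cols 0-2 -> outside (row miss)
  B: rows 6-7 cols 6-8 z=5 -> covers; best now B (z=5)
  C: rows 4-6 cols 5-8 z=1 -> covers; best now C (z=1)
Winner: C at z=1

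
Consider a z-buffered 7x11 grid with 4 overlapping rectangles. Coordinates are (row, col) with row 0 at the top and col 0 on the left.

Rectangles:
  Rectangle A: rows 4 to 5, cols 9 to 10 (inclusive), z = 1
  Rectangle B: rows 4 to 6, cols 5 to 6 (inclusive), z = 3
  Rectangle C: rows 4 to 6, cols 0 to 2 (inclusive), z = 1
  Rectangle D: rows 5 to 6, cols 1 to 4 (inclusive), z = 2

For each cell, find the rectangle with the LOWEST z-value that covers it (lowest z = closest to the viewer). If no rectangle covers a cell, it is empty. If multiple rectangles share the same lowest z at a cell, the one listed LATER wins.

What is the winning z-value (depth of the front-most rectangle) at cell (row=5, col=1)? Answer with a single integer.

Check cell (5,1):
  A: rows 4-5 cols 9-10 -> outside (col miss)
  B: rows 4-6 cols 5-6 -> outside (col miss)
  C: rows 4-6 cols 0-2 z=1 -> covers; best now C (z=1)
  D: rows 5-6 cols 1-4 z=2 -> covers; best now C (z=1)
Winner: C at z=1

Answer: 1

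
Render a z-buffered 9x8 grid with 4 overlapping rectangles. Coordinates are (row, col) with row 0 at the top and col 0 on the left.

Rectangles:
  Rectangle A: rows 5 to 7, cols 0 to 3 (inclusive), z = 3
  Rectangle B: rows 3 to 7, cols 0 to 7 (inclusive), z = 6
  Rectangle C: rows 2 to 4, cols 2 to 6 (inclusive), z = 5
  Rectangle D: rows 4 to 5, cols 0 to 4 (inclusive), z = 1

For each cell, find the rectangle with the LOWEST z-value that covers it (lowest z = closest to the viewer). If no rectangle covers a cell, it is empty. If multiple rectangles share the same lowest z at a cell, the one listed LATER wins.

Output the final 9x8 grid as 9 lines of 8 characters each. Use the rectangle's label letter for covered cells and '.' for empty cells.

........
........
..CCCCC.
BBCCCCCB
DDDDDCCB
DDDDDBBB
AAAABBBB
AAAABBBB
........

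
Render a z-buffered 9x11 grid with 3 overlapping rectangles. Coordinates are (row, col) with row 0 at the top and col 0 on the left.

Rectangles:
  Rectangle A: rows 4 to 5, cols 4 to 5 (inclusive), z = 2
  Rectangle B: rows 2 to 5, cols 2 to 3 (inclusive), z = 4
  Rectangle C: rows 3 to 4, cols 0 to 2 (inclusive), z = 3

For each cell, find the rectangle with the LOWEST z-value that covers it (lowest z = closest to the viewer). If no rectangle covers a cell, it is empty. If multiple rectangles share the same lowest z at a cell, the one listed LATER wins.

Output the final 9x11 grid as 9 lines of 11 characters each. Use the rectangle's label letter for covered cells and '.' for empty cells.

...........
...........
..BB.......
CCCB.......
CCCBAA.....
..BBAA.....
...........
...........
...........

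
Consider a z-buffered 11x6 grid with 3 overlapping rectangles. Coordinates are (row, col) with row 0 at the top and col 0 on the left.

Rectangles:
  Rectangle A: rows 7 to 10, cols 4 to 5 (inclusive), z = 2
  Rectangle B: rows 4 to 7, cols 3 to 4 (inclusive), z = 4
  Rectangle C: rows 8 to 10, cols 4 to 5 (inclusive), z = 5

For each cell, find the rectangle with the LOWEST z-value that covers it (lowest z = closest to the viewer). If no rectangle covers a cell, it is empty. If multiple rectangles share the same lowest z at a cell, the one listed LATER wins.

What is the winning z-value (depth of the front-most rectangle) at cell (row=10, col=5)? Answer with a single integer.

Check cell (10,5):
  A: rows 7-10 cols 4-5 z=2 -> covers; best now A (z=2)
  B: rows 4-7 cols 3-4 -> outside (row miss)
  C: rows 8-10 cols 4-5 z=5 -> covers; best now A (z=2)
Winner: A at z=2

Answer: 2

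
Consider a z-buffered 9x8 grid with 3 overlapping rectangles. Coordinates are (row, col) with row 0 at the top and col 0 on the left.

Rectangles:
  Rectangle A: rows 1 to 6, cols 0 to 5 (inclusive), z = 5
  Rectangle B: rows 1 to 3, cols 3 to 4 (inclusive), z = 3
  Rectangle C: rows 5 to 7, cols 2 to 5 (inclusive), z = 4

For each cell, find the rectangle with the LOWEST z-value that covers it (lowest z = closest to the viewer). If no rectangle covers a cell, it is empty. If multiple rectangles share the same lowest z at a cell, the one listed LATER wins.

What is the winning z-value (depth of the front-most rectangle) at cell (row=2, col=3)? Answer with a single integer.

Check cell (2,3):
  A: rows 1-6 cols 0-5 z=5 -> covers; best now A (z=5)
  B: rows 1-3 cols 3-4 z=3 -> covers; best now B (z=3)
  C: rows 5-7 cols 2-5 -> outside (row miss)
Winner: B at z=3

Answer: 3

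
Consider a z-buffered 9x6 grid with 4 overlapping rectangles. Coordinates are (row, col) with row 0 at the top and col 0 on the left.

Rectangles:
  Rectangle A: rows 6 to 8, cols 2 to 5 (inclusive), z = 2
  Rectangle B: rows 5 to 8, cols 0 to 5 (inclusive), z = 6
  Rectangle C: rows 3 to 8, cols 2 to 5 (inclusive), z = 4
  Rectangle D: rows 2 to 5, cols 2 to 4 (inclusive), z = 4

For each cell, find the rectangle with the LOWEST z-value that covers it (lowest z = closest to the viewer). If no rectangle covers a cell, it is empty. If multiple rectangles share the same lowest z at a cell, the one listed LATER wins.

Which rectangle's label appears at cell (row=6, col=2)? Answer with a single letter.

Check cell (6,2):
  A: rows 6-8 cols 2-5 z=2 -> covers; best now A (z=2)
  B: rows 5-8 cols 0-5 z=6 -> covers; best now A (z=2)
  C: rows 3-8 cols 2-5 z=4 -> covers; best now A (z=2)
  D: rows 2-5 cols 2-4 -> outside (row miss)
Winner: A at z=2

Answer: A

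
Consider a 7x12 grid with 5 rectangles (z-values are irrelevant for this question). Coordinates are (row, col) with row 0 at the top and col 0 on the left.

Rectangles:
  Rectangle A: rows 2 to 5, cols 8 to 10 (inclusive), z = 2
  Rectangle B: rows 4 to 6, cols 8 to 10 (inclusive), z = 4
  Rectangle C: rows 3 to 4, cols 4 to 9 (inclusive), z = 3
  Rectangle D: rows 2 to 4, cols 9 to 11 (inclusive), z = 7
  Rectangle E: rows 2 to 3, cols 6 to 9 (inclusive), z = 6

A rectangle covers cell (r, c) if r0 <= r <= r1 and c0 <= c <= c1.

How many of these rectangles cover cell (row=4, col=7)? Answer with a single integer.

Answer: 1

Derivation:
Check cell (4,7):
  A: rows 2-5 cols 8-10 -> outside (col miss)
  B: rows 4-6 cols 8-10 -> outside (col miss)
  C: rows 3-4 cols 4-9 -> covers
  D: rows 2-4 cols 9-11 -> outside (col miss)
  E: rows 2-3 cols 6-9 -> outside (row miss)
Count covering = 1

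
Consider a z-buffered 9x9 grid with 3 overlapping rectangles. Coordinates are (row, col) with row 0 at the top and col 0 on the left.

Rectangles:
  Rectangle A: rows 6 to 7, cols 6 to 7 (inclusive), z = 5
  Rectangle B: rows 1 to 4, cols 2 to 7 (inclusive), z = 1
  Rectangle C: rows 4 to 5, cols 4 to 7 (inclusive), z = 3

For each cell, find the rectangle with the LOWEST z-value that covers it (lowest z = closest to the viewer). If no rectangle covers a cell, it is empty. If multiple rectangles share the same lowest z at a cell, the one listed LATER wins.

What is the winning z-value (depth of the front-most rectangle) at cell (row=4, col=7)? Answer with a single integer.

Answer: 1

Derivation:
Check cell (4,7):
  A: rows 6-7 cols 6-7 -> outside (row miss)
  B: rows 1-4 cols 2-7 z=1 -> covers; best now B (z=1)
  C: rows 4-5 cols 4-7 z=3 -> covers; best now B (z=1)
Winner: B at z=1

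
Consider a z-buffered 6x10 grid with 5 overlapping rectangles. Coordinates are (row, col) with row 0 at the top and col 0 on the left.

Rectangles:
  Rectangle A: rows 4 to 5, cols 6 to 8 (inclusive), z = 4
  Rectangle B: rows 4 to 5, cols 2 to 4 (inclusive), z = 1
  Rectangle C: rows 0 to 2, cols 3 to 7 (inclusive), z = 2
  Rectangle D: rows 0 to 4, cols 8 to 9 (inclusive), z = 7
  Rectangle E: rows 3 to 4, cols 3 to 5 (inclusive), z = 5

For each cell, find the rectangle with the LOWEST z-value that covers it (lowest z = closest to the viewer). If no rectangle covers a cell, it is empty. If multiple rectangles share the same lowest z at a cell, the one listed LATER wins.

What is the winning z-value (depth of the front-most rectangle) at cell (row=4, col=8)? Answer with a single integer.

Answer: 4

Derivation:
Check cell (4,8):
  A: rows 4-5 cols 6-8 z=4 -> covers; best now A (z=4)
  B: rows 4-5 cols 2-4 -> outside (col miss)
  C: rows 0-2 cols 3-7 -> outside (row miss)
  D: rows 0-4 cols 8-9 z=7 -> covers; best now A (z=4)
  E: rows 3-4 cols 3-5 -> outside (col miss)
Winner: A at z=4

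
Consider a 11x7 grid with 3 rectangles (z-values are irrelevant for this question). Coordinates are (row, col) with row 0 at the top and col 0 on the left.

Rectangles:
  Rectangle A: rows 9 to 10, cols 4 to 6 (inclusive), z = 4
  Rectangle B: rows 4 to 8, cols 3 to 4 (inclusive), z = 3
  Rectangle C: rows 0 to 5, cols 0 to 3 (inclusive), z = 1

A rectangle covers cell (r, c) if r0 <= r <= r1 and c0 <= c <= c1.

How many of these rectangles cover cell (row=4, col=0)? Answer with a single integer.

Check cell (4,0):
  A: rows 9-10 cols 4-6 -> outside (row miss)
  B: rows 4-8 cols 3-4 -> outside (col miss)
  C: rows 0-5 cols 0-3 -> covers
Count covering = 1

Answer: 1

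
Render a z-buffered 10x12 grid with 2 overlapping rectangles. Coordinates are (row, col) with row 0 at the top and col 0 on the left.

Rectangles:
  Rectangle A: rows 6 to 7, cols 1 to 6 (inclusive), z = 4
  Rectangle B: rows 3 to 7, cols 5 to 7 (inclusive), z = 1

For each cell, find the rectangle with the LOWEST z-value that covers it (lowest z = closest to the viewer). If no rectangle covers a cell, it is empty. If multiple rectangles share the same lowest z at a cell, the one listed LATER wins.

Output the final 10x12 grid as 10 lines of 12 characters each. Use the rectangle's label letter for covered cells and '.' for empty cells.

............
............
............
.....BBB....
.....BBB....
.....BBB....
.AAAABBB....
.AAAABBB....
............
............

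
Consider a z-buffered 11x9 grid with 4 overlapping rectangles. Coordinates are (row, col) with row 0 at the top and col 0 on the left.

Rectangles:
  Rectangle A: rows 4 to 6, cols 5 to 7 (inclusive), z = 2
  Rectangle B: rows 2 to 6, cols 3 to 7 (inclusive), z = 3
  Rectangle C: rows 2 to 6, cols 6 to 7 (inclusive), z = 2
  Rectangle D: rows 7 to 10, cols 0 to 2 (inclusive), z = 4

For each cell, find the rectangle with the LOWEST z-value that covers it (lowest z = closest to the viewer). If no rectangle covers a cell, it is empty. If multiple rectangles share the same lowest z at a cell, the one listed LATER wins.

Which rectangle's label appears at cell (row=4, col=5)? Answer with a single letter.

Check cell (4,5):
  A: rows 4-6 cols 5-7 z=2 -> covers; best now A (z=2)
  B: rows 2-6 cols 3-7 z=3 -> covers; best now A (z=2)
  C: rows 2-6 cols 6-7 -> outside (col miss)
  D: rows 7-10 cols 0-2 -> outside (row miss)
Winner: A at z=2

Answer: A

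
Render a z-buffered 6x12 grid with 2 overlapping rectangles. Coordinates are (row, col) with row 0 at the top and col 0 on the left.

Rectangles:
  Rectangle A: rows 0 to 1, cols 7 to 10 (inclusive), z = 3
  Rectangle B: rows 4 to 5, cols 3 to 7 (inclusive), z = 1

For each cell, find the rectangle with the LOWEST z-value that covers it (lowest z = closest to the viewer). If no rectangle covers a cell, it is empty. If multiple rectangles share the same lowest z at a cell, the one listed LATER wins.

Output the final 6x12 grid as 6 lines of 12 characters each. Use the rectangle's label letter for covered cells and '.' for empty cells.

.......AAAA.
.......AAAA.
............
............
...BBBBB....
...BBBBB....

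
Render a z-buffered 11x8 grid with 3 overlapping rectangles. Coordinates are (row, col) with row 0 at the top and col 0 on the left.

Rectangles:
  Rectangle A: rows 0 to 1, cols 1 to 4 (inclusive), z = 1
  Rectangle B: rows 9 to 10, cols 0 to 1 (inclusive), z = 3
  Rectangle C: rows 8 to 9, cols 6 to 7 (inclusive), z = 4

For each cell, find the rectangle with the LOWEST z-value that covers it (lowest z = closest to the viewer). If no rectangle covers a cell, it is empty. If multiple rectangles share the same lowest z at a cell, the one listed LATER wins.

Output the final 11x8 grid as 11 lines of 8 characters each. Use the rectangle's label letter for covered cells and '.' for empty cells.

.AAAA...
.AAAA...
........
........
........
........
........
........
......CC
BB....CC
BB......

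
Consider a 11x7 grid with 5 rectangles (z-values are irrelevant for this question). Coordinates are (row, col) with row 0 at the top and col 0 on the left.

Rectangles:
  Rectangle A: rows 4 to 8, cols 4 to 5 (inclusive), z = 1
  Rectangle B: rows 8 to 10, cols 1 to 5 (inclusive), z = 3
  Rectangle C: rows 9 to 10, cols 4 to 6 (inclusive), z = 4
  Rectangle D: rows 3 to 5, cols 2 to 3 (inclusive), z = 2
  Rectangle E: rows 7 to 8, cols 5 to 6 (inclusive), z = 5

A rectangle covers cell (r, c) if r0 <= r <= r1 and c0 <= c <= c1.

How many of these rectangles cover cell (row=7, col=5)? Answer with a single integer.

Answer: 2

Derivation:
Check cell (7,5):
  A: rows 4-8 cols 4-5 -> covers
  B: rows 8-10 cols 1-5 -> outside (row miss)
  C: rows 9-10 cols 4-6 -> outside (row miss)
  D: rows 3-5 cols 2-3 -> outside (row miss)
  E: rows 7-8 cols 5-6 -> covers
Count covering = 2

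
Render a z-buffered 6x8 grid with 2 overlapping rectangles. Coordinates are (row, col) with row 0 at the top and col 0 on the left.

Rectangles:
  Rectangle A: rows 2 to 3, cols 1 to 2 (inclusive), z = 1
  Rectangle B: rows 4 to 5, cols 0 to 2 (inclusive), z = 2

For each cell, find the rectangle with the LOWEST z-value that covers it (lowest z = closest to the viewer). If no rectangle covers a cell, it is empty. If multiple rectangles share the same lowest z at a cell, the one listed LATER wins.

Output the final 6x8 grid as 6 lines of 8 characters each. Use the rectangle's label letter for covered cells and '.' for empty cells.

........
........
.AA.....
.AA.....
BBB.....
BBB.....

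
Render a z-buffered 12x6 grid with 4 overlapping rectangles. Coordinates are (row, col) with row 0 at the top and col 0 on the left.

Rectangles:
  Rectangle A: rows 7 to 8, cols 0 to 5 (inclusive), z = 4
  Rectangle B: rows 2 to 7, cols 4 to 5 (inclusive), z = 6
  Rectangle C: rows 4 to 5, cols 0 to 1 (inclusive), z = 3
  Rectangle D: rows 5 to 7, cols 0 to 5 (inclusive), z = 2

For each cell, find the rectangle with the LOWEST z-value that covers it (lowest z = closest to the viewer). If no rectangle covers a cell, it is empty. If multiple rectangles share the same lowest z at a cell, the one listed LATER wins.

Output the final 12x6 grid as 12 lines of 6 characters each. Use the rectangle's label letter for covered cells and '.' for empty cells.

......
......
....BB
....BB
CC..BB
DDDDDD
DDDDDD
DDDDDD
AAAAAA
......
......
......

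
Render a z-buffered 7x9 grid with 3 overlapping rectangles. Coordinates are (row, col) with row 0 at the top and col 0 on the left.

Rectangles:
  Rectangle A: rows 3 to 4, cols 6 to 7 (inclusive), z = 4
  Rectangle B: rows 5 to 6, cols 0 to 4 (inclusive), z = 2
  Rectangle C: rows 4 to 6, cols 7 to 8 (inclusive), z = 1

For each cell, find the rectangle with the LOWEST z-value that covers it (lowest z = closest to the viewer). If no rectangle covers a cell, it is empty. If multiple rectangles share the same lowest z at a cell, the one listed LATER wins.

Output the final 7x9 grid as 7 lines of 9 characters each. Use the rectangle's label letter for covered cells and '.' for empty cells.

.........
.........
.........
......AA.
......ACC
BBBBB..CC
BBBBB..CC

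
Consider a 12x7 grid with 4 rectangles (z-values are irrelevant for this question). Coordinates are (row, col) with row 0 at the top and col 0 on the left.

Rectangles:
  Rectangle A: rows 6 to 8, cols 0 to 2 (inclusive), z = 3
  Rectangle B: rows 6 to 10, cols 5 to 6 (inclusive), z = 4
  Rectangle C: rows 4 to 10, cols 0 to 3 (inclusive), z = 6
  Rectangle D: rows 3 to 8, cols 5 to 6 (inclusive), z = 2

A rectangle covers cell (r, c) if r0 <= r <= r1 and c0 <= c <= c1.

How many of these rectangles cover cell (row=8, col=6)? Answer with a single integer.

Check cell (8,6):
  A: rows 6-8 cols 0-2 -> outside (col miss)
  B: rows 6-10 cols 5-6 -> covers
  C: rows 4-10 cols 0-3 -> outside (col miss)
  D: rows 3-8 cols 5-6 -> covers
Count covering = 2

Answer: 2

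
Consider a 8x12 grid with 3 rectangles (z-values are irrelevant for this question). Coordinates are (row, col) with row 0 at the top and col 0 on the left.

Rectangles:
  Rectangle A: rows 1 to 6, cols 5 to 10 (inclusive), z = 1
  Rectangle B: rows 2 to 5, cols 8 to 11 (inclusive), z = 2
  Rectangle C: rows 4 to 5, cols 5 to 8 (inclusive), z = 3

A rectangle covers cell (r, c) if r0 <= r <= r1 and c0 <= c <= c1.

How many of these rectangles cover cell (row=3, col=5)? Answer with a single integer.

Check cell (3,5):
  A: rows 1-6 cols 5-10 -> covers
  B: rows 2-5 cols 8-11 -> outside (col miss)
  C: rows 4-5 cols 5-8 -> outside (row miss)
Count covering = 1

Answer: 1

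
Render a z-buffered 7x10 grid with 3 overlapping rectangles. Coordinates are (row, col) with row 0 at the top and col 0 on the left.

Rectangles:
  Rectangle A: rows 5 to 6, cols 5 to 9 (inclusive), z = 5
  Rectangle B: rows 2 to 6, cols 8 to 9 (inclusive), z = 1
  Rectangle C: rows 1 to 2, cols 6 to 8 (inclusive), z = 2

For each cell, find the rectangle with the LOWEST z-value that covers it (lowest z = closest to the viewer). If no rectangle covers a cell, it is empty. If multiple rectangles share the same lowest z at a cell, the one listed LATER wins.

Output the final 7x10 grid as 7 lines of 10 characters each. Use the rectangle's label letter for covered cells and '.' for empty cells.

..........
......CCC.
......CCBB
........BB
........BB
.....AAABB
.....AAABB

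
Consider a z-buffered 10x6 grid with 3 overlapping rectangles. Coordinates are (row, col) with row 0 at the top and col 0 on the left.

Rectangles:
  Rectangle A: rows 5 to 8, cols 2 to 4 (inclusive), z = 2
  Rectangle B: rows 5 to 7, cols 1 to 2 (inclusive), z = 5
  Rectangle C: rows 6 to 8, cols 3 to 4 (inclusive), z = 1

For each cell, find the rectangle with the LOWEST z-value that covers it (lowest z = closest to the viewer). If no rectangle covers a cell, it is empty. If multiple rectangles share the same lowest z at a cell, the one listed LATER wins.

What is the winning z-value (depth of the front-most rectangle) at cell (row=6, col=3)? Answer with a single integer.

Check cell (6,3):
  A: rows 5-8 cols 2-4 z=2 -> covers; best now A (z=2)
  B: rows 5-7 cols 1-2 -> outside (col miss)
  C: rows 6-8 cols 3-4 z=1 -> covers; best now C (z=1)
Winner: C at z=1

Answer: 1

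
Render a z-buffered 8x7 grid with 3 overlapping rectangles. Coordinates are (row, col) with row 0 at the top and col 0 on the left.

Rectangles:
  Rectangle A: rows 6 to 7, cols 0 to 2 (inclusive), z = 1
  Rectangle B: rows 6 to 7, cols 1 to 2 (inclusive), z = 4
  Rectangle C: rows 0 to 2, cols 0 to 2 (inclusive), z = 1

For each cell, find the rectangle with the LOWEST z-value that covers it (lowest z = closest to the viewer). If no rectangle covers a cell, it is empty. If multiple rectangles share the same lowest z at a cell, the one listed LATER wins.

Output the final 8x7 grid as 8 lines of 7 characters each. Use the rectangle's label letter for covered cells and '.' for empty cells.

CCC....
CCC....
CCC....
.......
.......
.......
AAA....
AAA....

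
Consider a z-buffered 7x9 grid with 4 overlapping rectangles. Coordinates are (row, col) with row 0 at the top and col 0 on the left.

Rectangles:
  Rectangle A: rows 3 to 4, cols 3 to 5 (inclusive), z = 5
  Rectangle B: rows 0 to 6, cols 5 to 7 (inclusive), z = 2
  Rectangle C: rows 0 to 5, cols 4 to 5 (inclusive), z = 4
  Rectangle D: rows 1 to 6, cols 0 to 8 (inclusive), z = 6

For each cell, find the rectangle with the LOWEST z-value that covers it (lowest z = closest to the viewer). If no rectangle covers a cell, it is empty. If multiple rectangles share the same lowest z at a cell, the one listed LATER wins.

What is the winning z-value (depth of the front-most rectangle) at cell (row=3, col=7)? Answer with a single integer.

Answer: 2

Derivation:
Check cell (3,7):
  A: rows 3-4 cols 3-5 -> outside (col miss)
  B: rows 0-6 cols 5-7 z=2 -> covers; best now B (z=2)
  C: rows 0-5 cols 4-5 -> outside (col miss)
  D: rows 1-6 cols 0-8 z=6 -> covers; best now B (z=2)
Winner: B at z=2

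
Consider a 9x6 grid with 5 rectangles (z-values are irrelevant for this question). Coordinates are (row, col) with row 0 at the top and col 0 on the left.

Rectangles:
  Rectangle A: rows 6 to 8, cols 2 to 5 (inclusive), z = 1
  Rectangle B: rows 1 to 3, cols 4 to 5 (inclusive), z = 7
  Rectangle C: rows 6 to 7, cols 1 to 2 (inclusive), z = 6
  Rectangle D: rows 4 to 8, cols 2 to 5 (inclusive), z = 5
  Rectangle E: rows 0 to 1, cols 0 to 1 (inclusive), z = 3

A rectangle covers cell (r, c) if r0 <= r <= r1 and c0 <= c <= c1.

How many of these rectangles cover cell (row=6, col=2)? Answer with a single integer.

Answer: 3

Derivation:
Check cell (6,2):
  A: rows 6-8 cols 2-5 -> covers
  B: rows 1-3 cols 4-5 -> outside (row miss)
  C: rows 6-7 cols 1-2 -> covers
  D: rows 4-8 cols 2-5 -> covers
  E: rows 0-1 cols 0-1 -> outside (row miss)
Count covering = 3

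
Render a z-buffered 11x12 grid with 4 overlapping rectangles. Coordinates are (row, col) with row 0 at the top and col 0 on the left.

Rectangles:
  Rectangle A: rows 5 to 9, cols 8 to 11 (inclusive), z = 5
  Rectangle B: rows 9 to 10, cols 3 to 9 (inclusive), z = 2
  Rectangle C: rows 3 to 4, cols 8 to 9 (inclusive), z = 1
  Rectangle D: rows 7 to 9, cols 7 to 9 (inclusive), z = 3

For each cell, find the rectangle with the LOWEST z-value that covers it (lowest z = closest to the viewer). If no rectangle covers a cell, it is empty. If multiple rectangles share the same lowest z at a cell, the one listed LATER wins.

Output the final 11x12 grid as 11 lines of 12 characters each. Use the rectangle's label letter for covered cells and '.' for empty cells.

............
............
............
........CC..
........CC..
........AAAA
........AAAA
.......DDDAA
.......DDDAA
...BBBBBBBAA
...BBBBBBB..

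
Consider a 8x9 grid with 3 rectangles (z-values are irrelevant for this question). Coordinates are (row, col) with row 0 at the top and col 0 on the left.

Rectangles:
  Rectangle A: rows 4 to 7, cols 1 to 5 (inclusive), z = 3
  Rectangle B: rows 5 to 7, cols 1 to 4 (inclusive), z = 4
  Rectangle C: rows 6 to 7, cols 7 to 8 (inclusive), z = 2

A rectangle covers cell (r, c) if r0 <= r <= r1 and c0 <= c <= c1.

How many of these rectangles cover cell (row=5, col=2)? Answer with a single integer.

Answer: 2

Derivation:
Check cell (5,2):
  A: rows 4-7 cols 1-5 -> covers
  B: rows 5-7 cols 1-4 -> covers
  C: rows 6-7 cols 7-8 -> outside (row miss)
Count covering = 2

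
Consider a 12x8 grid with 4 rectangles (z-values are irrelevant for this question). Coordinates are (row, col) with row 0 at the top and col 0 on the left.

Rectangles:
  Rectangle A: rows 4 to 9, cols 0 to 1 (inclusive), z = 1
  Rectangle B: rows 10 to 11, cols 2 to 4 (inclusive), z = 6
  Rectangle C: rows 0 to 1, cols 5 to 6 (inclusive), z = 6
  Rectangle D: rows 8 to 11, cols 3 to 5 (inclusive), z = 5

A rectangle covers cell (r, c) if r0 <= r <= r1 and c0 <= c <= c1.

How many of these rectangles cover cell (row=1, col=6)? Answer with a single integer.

Answer: 1

Derivation:
Check cell (1,6):
  A: rows 4-9 cols 0-1 -> outside (row miss)
  B: rows 10-11 cols 2-4 -> outside (row miss)
  C: rows 0-1 cols 5-6 -> covers
  D: rows 8-11 cols 3-5 -> outside (row miss)
Count covering = 1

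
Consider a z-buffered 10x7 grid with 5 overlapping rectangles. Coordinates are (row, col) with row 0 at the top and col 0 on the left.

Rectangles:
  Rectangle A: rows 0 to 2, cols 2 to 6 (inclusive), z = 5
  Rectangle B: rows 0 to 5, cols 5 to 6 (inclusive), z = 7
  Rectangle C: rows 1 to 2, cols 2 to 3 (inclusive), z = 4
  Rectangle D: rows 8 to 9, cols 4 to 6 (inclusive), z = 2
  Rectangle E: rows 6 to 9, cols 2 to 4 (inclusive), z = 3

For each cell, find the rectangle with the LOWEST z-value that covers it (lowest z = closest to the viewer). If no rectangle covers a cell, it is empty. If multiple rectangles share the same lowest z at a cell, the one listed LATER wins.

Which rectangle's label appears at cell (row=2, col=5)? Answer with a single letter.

Answer: A

Derivation:
Check cell (2,5):
  A: rows 0-2 cols 2-6 z=5 -> covers; best now A (z=5)
  B: rows 0-5 cols 5-6 z=7 -> covers; best now A (z=5)
  C: rows 1-2 cols 2-3 -> outside (col miss)
  D: rows 8-9 cols 4-6 -> outside (row miss)
  E: rows 6-9 cols 2-4 -> outside (row miss)
Winner: A at z=5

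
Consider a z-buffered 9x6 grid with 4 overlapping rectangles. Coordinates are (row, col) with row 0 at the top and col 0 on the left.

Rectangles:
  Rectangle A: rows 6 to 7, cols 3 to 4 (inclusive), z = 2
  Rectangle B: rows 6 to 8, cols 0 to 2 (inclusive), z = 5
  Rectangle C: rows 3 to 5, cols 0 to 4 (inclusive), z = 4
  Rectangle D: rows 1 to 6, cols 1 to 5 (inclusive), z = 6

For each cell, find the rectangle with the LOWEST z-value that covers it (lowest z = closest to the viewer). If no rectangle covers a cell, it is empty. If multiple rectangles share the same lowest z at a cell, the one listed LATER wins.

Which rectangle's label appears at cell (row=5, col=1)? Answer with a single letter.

Check cell (5,1):
  A: rows 6-7 cols 3-4 -> outside (row miss)
  B: rows 6-8 cols 0-2 -> outside (row miss)
  C: rows 3-5 cols 0-4 z=4 -> covers; best now C (z=4)
  D: rows 1-6 cols 1-5 z=6 -> covers; best now C (z=4)
Winner: C at z=4

Answer: C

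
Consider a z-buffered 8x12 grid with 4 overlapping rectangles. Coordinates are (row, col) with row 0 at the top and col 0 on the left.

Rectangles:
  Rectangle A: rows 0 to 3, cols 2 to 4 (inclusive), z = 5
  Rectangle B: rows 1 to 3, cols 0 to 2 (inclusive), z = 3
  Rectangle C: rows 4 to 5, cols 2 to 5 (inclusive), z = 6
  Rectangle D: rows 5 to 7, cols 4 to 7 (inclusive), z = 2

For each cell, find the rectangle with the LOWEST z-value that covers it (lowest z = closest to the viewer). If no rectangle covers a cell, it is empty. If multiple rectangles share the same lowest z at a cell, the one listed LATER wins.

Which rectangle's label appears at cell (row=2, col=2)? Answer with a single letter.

Check cell (2,2):
  A: rows 0-3 cols 2-4 z=5 -> covers; best now A (z=5)
  B: rows 1-3 cols 0-2 z=3 -> covers; best now B (z=3)
  C: rows 4-5 cols 2-5 -> outside (row miss)
  D: rows 5-7 cols 4-7 -> outside (row miss)
Winner: B at z=3

Answer: B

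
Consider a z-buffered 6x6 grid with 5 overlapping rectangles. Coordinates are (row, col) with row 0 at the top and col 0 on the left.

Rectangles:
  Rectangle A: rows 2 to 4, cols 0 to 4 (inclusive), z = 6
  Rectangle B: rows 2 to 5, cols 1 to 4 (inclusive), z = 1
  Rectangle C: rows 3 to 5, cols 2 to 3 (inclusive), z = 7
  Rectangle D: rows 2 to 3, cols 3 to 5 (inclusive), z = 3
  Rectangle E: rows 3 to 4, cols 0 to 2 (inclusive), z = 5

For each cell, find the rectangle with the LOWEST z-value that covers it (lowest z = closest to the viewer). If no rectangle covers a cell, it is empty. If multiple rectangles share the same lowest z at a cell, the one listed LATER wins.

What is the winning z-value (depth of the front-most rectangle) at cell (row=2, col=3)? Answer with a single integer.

Answer: 1

Derivation:
Check cell (2,3):
  A: rows 2-4 cols 0-4 z=6 -> covers; best now A (z=6)
  B: rows 2-5 cols 1-4 z=1 -> covers; best now B (z=1)
  C: rows 3-5 cols 2-3 -> outside (row miss)
  D: rows 2-3 cols 3-5 z=3 -> covers; best now B (z=1)
  E: rows 3-4 cols 0-2 -> outside (row miss)
Winner: B at z=1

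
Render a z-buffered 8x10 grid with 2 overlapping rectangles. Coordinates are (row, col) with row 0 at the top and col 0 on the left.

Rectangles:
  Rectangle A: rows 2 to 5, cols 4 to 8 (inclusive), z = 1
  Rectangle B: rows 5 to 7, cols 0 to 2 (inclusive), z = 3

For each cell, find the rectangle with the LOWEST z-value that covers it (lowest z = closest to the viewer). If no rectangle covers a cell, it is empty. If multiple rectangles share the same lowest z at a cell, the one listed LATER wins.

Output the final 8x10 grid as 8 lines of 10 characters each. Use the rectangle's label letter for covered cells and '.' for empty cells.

..........
..........
....AAAAA.
....AAAAA.
....AAAAA.
BBB.AAAAA.
BBB.......
BBB.......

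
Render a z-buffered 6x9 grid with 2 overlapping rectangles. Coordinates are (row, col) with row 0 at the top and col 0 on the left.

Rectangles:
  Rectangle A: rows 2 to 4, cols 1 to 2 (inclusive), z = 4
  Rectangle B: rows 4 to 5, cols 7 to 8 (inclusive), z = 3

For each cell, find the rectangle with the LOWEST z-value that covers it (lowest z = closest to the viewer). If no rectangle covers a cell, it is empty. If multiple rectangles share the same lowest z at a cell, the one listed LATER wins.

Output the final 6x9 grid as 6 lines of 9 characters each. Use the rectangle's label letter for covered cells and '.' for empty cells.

.........
.........
.AA......
.AA......
.AA....BB
.......BB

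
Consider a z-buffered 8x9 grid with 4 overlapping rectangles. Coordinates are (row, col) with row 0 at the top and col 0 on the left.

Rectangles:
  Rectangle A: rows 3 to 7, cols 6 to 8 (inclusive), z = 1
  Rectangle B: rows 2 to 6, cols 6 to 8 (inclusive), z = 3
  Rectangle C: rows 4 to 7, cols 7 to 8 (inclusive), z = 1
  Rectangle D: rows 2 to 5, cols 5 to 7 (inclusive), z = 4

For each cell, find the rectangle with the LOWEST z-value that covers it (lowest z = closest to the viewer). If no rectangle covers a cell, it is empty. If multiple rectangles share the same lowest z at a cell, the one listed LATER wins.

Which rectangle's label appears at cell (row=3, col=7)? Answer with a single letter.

Answer: A

Derivation:
Check cell (3,7):
  A: rows 3-7 cols 6-8 z=1 -> covers; best now A (z=1)
  B: rows 2-6 cols 6-8 z=3 -> covers; best now A (z=1)
  C: rows 4-7 cols 7-8 -> outside (row miss)
  D: rows 2-5 cols 5-7 z=4 -> covers; best now A (z=1)
Winner: A at z=1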